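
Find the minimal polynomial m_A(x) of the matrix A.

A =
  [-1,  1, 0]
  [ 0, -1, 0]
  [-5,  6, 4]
x^3 - 2*x^2 - 7*x - 4

The characteristic polynomial is χ_A(x) = (x - 4)*(x + 1)^2, so the eigenvalues are known. The minimal polynomial is
  m_A(x) = Π_λ (x − λ)^{k_λ}
where k_λ is the size of the *largest* Jordan block for λ (equivalently, the smallest k with (A − λI)^k v = 0 for every generalised eigenvector v of λ).

  λ = -1: largest Jordan block has size 2, contributing (x + 1)^2
  λ = 4: largest Jordan block has size 1, contributing (x − 4)

So m_A(x) = (x - 4)*(x + 1)^2 = x^3 - 2*x^2 - 7*x - 4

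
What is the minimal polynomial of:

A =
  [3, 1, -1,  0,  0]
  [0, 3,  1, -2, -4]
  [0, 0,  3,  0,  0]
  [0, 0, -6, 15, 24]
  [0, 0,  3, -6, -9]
x^3 - 9*x^2 + 27*x - 27

The characteristic polynomial is χ_A(x) = (x - 3)^5, so the eigenvalues are known. The minimal polynomial is
  m_A(x) = Π_λ (x − λ)^{k_λ}
where k_λ is the size of the *largest* Jordan block for λ (equivalently, the smallest k with (A − λI)^k v = 0 for every generalised eigenvector v of λ).

  λ = 3: largest Jordan block has size 3, contributing (x − 3)^3

So m_A(x) = (x - 3)^3 = x^3 - 9*x^2 + 27*x - 27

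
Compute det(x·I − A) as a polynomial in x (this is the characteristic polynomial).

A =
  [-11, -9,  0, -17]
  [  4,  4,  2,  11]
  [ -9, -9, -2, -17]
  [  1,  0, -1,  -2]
x^4 + 11*x^3 + 42*x^2 + 68*x + 40

Expanding det(x·I − A) (e.g. by cofactor expansion or by noting that A is similar to its Jordan form J, which has the same characteristic polynomial as A) gives
  χ_A(x) = x^4 + 11*x^3 + 42*x^2 + 68*x + 40
which factors as (x + 2)^3*(x + 5). The eigenvalues (with algebraic multiplicities) are λ = -5 with multiplicity 1, λ = -2 with multiplicity 3.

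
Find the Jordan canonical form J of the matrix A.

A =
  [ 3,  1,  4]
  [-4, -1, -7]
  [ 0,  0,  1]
J_3(1)

The characteristic polynomial is
  det(x·I − A) = x^3 - 3*x^2 + 3*x - 1 = (x - 1)^3

Eigenvalues and multiplicities (the geometric multiplicity of λ is n − rank(A − λI), which equals the number of Jordan blocks for λ):
  λ = 1: algebraic multiplicity = 3, geometric multiplicity = 1

Determining the block sizes for each eigenvalue:
  λ = 1: one block (gm = 1), so the single block has size am = 3 → block sizes [3]

Assembling the blocks gives a Jordan form
J =
  [1, 1, 0]
  [0, 1, 1]
  [0, 0, 1]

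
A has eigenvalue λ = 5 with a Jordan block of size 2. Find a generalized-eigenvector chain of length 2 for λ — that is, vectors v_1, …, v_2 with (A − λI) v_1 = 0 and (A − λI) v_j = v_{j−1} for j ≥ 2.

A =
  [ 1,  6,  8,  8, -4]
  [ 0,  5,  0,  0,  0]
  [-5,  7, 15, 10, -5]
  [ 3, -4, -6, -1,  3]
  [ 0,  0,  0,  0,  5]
A Jordan chain for λ = 5 of length 2:
v_1 = (-4, 0, -5, 3, 0)ᵀ
v_2 = (1, 0, 0, 0, 0)ᵀ

Let N = A − (5)·I. We want v_2 with N^2 v_2 = 0 but N^1 v_2 ≠ 0; then v_{j-1} := N · v_j for j = 2, …, 2.

Pick v_2 = (1, 0, 0, 0, 0)ᵀ.
Then v_1 = N · v_2 = (-4, 0, -5, 3, 0)ᵀ.

Sanity check: (A − (5)·I) v_1 = (0, 0, 0, 0, 0)ᵀ = 0. ✓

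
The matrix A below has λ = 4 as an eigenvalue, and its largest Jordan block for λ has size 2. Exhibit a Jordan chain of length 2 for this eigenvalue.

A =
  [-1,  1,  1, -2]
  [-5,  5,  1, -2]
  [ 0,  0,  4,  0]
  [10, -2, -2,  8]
A Jordan chain for λ = 4 of length 2:
v_1 = (-5, -5, 0, 10)ᵀ
v_2 = (1, 0, 0, 0)ᵀ

Let N = A − (4)·I. We want v_2 with N^2 v_2 = 0 but N^1 v_2 ≠ 0; then v_{j-1} := N · v_j for j = 2, …, 2.

Pick v_2 = (1, 0, 0, 0)ᵀ.
Then v_1 = N · v_2 = (-5, -5, 0, 10)ᵀ.

Sanity check: (A − (4)·I) v_1 = (0, 0, 0, 0)ᵀ = 0. ✓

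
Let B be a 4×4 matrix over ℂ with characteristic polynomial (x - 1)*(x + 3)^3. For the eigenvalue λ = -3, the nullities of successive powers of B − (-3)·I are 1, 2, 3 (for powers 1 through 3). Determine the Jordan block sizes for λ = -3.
Block sizes for λ = -3: [3]

From the dimensions of kernels of powers, the number of Jordan blocks of size at least j is d_j − d_{j−1} where d_j = dim ker(N^j) (with d_0 = 0). Computing the differences gives [1, 1, 1].
The number of blocks of size exactly k is (#blocks of size ≥ k) − (#blocks of size ≥ k + 1), so the partition is: 1 block(s) of size 3.
In nonincreasing order the block sizes are [3].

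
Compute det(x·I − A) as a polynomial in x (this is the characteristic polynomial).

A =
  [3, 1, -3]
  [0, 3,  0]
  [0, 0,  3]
x^3 - 9*x^2 + 27*x - 27

Expanding det(x·I − A) (e.g. by cofactor expansion or by noting that A is similar to its Jordan form J, which has the same characteristic polynomial as A) gives
  χ_A(x) = x^3 - 9*x^2 + 27*x - 27
which factors as (x - 3)^3. The eigenvalues (with algebraic multiplicities) are λ = 3 with multiplicity 3.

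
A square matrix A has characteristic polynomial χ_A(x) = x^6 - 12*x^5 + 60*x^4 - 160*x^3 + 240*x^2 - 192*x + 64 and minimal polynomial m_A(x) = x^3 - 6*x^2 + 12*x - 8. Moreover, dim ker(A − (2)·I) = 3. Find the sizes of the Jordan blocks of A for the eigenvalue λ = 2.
Block sizes for λ = 2: [3, 2, 1]

Step 1 — from the characteristic polynomial, algebraic multiplicity of λ = 2 is 6. From dim ker(A − (2)·I) = 3, there are exactly 3 Jordan blocks for λ = 2.
Step 2 — from the minimal polynomial, the factor (x − 2)^3 tells us the largest block for λ = 2 has size 3.
Step 3 — with total size 6, 3 blocks, and largest block 3, the block sizes (in nonincreasing order) are [3, 2, 1].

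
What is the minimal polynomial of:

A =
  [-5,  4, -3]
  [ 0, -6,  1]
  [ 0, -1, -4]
x^3 + 15*x^2 + 75*x + 125

The characteristic polynomial is χ_A(x) = (x + 5)^3, so the eigenvalues are known. The minimal polynomial is
  m_A(x) = Π_λ (x − λ)^{k_λ}
where k_λ is the size of the *largest* Jordan block for λ (equivalently, the smallest k with (A − λI)^k v = 0 for every generalised eigenvector v of λ).

  λ = -5: largest Jordan block has size 3, contributing (x + 5)^3

So m_A(x) = (x + 5)^3 = x^3 + 15*x^2 + 75*x + 125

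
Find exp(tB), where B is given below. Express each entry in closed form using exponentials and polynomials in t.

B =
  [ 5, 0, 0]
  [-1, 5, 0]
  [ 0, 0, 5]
e^{tB} =
  [exp(5*t), 0, 0]
  [-t*exp(5*t), exp(5*t), 0]
  [0, 0, exp(5*t)]

Strategy: write B = P · J · P⁻¹ where J is a Jordan canonical form, so e^{tB} = P · e^{tJ} · P⁻¹, and e^{tJ} can be computed block-by-block.

B has Jordan form
J =
  [5, 1, 0]
  [0, 5, 0]
  [0, 0, 5]
(up to reordering of blocks).

Per-block formulas:
  For a 2×2 Jordan block J_2(5): exp(t · J_2(5)) = e^(5t)·(I + t·N), where N is the 2×2 nilpotent shift.
  For a 1×1 block at λ = 5: exp(t · [5]) = [e^(5t)].

After assembling e^{tJ} and conjugating by P, we get:

e^{tB} =
  [exp(5*t), 0, 0]
  [-t*exp(5*t), exp(5*t), 0]
  [0, 0, exp(5*t)]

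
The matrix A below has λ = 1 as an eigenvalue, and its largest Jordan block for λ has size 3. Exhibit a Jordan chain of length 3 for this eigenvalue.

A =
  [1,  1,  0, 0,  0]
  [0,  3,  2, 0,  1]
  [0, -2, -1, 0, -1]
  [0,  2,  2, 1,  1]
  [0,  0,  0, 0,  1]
A Jordan chain for λ = 1 of length 3:
v_1 = (2, 0, 0, 0, 0)ᵀ
v_2 = (1, 2, -2, 2, 0)ᵀ
v_3 = (0, 1, 0, 0, 0)ᵀ

Let N = A − (1)·I. We want v_3 with N^3 v_3 = 0 but N^2 v_3 ≠ 0; then v_{j-1} := N · v_j for j = 3, …, 2.

Pick v_3 = (0, 1, 0, 0, 0)ᵀ.
Then v_2 = N · v_3 = (1, 2, -2, 2, 0)ᵀ.
Then v_1 = N · v_2 = (2, 0, 0, 0, 0)ᵀ.

Sanity check: (A − (1)·I) v_1 = (0, 0, 0, 0, 0)ᵀ = 0. ✓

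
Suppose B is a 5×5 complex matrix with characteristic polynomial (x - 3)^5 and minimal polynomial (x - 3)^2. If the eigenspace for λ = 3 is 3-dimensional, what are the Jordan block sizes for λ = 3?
Block sizes for λ = 3: [2, 2, 1]

Step 1 — from the characteristic polynomial, algebraic multiplicity of λ = 3 is 5. From dim ker(B − (3)·I) = 3, there are exactly 3 Jordan blocks for λ = 3.
Step 2 — from the minimal polynomial, the factor (x − 3)^2 tells us the largest block for λ = 3 has size 2.
Step 3 — with total size 5, 3 blocks, and largest block 2, the block sizes (in nonincreasing order) are [2, 2, 1].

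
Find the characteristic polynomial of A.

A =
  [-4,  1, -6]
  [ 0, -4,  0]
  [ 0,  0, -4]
x^3 + 12*x^2 + 48*x + 64

Expanding det(x·I − A) (e.g. by cofactor expansion or by noting that A is similar to its Jordan form J, which has the same characteristic polynomial as A) gives
  χ_A(x) = x^3 + 12*x^2 + 48*x + 64
which factors as (x + 4)^3. The eigenvalues (with algebraic multiplicities) are λ = -4 with multiplicity 3.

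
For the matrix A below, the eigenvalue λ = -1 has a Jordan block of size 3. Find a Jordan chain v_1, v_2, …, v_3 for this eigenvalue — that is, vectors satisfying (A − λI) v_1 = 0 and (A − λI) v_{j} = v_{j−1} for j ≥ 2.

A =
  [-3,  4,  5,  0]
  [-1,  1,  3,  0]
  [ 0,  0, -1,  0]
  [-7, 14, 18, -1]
A Jordan chain for λ = -1 of length 3:
v_1 = (2, 1, 0, 7)ᵀ
v_2 = (5, 3, 0, 18)ᵀ
v_3 = (0, 0, 1, 0)ᵀ

Let N = A − (-1)·I. We want v_3 with N^3 v_3 = 0 but N^2 v_3 ≠ 0; then v_{j-1} := N · v_j for j = 3, …, 2.

Pick v_3 = (0, 0, 1, 0)ᵀ.
Then v_2 = N · v_3 = (5, 3, 0, 18)ᵀ.
Then v_1 = N · v_2 = (2, 1, 0, 7)ᵀ.

Sanity check: (A − (-1)·I) v_1 = (0, 0, 0, 0)ᵀ = 0. ✓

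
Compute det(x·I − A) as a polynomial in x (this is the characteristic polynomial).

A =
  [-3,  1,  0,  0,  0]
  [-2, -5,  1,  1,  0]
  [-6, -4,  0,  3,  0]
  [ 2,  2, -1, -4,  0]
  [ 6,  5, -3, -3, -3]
x^5 + 15*x^4 + 90*x^3 + 270*x^2 + 405*x + 243

Expanding det(x·I − A) (e.g. by cofactor expansion or by noting that A is similar to its Jordan form J, which has the same characteristic polynomial as A) gives
  χ_A(x) = x^5 + 15*x^4 + 90*x^3 + 270*x^2 + 405*x + 243
which factors as (x + 3)^5. The eigenvalues (with algebraic multiplicities) are λ = -3 with multiplicity 5.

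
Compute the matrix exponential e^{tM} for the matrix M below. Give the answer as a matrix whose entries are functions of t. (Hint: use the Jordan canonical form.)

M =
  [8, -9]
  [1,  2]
e^{tM} =
  [3*t*exp(5*t) + exp(5*t), -9*t*exp(5*t)]
  [t*exp(5*t), -3*t*exp(5*t) + exp(5*t)]

Strategy: write M = P · J · P⁻¹ where J is a Jordan canonical form, so e^{tM} = P · e^{tJ} · P⁻¹, and e^{tJ} can be computed block-by-block.

M has Jordan form
J =
  [5, 1]
  [0, 5]
(up to reordering of blocks).

Per-block formulas:
  For a 2×2 Jordan block J_2(5): exp(t · J_2(5)) = e^(5t)·(I + t·N), where N is the 2×2 nilpotent shift.

After assembling e^{tJ} and conjugating by P, we get:

e^{tM} =
  [3*t*exp(5*t) + exp(5*t), -9*t*exp(5*t)]
  [t*exp(5*t), -3*t*exp(5*t) + exp(5*t)]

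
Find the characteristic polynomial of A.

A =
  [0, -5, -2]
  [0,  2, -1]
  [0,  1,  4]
x^3 - 6*x^2 + 9*x

Expanding det(x·I − A) (e.g. by cofactor expansion or by noting that A is similar to its Jordan form J, which has the same characteristic polynomial as A) gives
  χ_A(x) = x^3 - 6*x^2 + 9*x
which factors as x*(x - 3)^2. The eigenvalues (with algebraic multiplicities) are λ = 0 with multiplicity 1, λ = 3 with multiplicity 2.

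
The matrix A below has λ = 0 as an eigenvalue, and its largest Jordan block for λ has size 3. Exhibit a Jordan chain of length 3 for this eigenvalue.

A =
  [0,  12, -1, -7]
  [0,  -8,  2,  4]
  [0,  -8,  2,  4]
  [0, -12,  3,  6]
A Jordan chain for λ = 0 of length 3:
v_1 = (-4, 0, 0, 0)ᵀ
v_2 = (12, -8, -8, -12)ᵀ
v_3 = (0, 1, 0, 0)ᵀ

Let N = A − (0)·I. We want v_3 with N^3 v_3 = 0 but N^2 v_3 ≠ 0; then v_{j-1} := N · v_j for j = 3, …, 2.

Pick v_3 = (0, 1, 0, 0)ᵀ.
Then v_2 = N · v_3 = (12, -8, -8, -12)ᵀ.
Then v_1 = N · v_2 = (-4, 0, 0, 0)ᵀ.

Sanity check: (A − (0)·I) v_1 = (0, 0, 0, 0)ᵀ = 0. ✓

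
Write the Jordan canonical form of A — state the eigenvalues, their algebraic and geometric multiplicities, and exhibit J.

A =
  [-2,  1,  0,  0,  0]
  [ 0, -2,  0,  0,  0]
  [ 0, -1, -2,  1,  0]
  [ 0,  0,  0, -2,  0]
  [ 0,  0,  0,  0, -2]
J_2(-2) ⊕ J_2(-2) ⊕ J_1(-2)

The characteristic polynomial is
  det(x·I − A) = x^5 + 10*x^4 + 40*x^3 + 80*x^2 + 80*x + 32 = (x + 2)^5

Eigenvalues and multiplicities (the geometric multiplicity of λ is n − rank(A − λI), which equals the number of Jordan blocks for λ):
  λ = -2: algebraic multiplicity = 5, geometric multiplicity = 3

Determining the block sizes for each eigenvalue:
  λ = -2: with am = 5 and gm = 3, the partition is not yet determined (e.g. several partitions of 5 into 3 parts exist). Let N = A − (-2)·I. Computing rank(N^1) = 2, rank(N^2) = 0; the number of blocks of size ≥ j is rank(N^{j−1}) − rank(N^j), giving [3, 2]. So we have 2 block(s) of size 2, 1 block(s) of size 1 → block sizes [2, 2, 1]

Assembling the blocks gives a Jordan form
J =
  [-2,  1,  0,  0,  0]
  [ 0, -2,  0,  0,  0]
  [ 0,  0, -2,  1,  0]
  [ 0,  0,  0, -2,  0]
  [ 0,  0,  0,  0, -2]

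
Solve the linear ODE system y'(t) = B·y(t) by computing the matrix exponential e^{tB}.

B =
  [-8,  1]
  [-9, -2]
e^{tB} =
  [-3*t*exp(-5*t) + exp(-5*t), t*exp(-5*t)]
  [-9*t*exp(-5*t), 3*t*exp(-5*t) + exp(-5*t)]

Strategy: write B = P · J · P⁻¹ where J is a Jordan canonical form, so e^{tB} = P · e^{tJ} · P⁻¹, and e^{tJ} can be computed block-by-block.

B has Jordan form
J =
  [-5,  1]
  [ 0, -5]
(up to reordering of blocks).

Per-block formulas:
  For a 2×2 Jordan block J_2(-5): exp(t · J_2(-5)) = e^(-5t)·(I + t·N), where N is the 2×2 nilpotent shift.

After assembling e^{tJ} and conjugating by P, we get:

e^{tB} =
  [-3*t*exp(-5*t) + exp(-5*t), t*exp(-5*t)]
  [-9*t*exp(-5*t), 3*t*exp(-5*t) + exp(-5*t)]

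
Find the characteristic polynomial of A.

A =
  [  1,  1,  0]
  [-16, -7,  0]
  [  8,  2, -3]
x^3 + 9*x^2 + 27*x + 27

Expanding det(x·I − A) (e.g. by cofactor expansion or by noting that A is similar to its Jordan form J, which has the same characteristic polynomial as A) gives
  χ_A(x) = x^3 + 9*x^2 + 27*x + 27
which factors as (x + 3)^3. The eigenvalues (with algebraic multiplicities) are λ = -3 with multiplicity 3.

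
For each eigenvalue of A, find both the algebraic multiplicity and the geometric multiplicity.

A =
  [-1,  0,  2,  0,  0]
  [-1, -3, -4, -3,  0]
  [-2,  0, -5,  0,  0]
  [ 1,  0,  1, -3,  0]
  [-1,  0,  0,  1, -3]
λ = -3: alg = 5, geom = 3

Step 1 — factor the characteristic polynomial to read off the algebraic multiplicities:
  χ_A(x) = (x + 3)^5

Step 2 — compute geometric multiplicities via the rank-nullity identity g(λ) = n − rank(A − λI):
  rank(A − (-3)·I) = 2, so dim ker(A − (-3)·I) = n − 2 = 3

Summary:
  λ = -3: algebraic multiplicity = 5, geometric multiplicity = 3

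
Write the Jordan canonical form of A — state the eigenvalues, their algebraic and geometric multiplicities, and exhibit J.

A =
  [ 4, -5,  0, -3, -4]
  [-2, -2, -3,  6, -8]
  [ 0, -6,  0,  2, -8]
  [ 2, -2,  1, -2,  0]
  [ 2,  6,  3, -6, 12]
J_2(2) ⊕ J_2(2) ⊕ J_1(4)

The characteristic polynomial is
  det(x·I − A) = x^5 - 12*x^4 + 56*x^3 - 128*x^2 + 144*x - 64 = (x - 4)*(x - 2)^4

Eigenvalues and multiplicities (the geometric multiplicity of λ is n − rank(A − λI), which equals the number of Jordan blocks for λ):
  λ = 2: algebraic multiplicity = 4, geometric multiplicity = 2
  λ = 4: algebraic multiplicity = 1, geometric multiplicity = 1

Determining the block sizes for each eigenvalue:
  λ = 2: with am = 4 and gm = 2, the partition is not yet determined (e.g. several partitions of 4 into 2 parts exist). Let N = A − (2)·I. Computing rank(N^1) = 3, rank(N^2) = 1; the number of blocks of size ≥ j is rank(N^{j−1}) − rank(N^j), giving [2, 2]. So we have 2 block(s) of size 2 → block sizes [2, 2]
  λ = 4: one block (gm = 1), so the single block has size am = 1 → block sizes [1]

Assembling the blocks gives a Jordan form
J =
  [2, 1, 0, 0, 0]
  [0, 2, 0, 0, 0]
  [0, 0, 2, 1, 0]
  [0, 0, 0, 2, 0]
  [0, 0, 0, 0, 4]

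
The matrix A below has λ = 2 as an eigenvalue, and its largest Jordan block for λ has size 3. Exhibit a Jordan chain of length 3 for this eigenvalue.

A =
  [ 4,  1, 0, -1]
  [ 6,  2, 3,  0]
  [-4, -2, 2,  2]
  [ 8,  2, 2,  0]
A Jordan chain for λ = 2 of length 3:
v_1 = (2, 0, -4, 4)ᵀ
v_2 = (2, 6, -4, 8)ᵀ
v_3 = (1, 0, 0, 0)ᵀ

Let N = A − (2)·I. We want v_3 with N^3 v_3 = 0 but N^2 v_3 ≠ 0; then v_{j-1} := N · v_j for j = 3, …, 2.

Pick v_3 = (1, 0, 0, 0)ᵀ.
Then v_2 = N · v_3 = (2, 6, -4, 8)ᵀ.
Then v_1 = N · v_2 = (2, 0, -4, 4)ᵀ.

Sanity check: (A − (2)·I) v_1 = (0, 0, 0, 0)ᵀ = 0. ✓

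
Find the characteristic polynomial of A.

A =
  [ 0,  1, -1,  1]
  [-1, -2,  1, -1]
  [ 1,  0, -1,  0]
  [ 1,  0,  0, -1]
x^4 + 4*x^3 + 6*x^2 + 4*x + 1

Expanding det(x·I − A) (e.g. by cofactor expansion or by noting that A is similar to its Jordan form J, which has the same characteristic polynomial as A) gives
  χ_A(x) = x^4 + 4*x^3 + 6*x^2 + 4*x + 1
which factors as (x + 1)^4. The eigenvalues (with algebraic multiplicities) are λ = -1 with multiplicity 4.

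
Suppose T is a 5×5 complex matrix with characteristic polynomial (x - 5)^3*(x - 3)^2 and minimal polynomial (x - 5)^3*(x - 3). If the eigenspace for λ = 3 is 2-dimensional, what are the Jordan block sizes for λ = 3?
Block sizes for λ = 3: [1, 1]

Step 1 — from the characteristic polynomial, algebraic multiplicity of λ = 3 is 2. From dim ker(T − (3)·I) = 2, there are exactly 2 Jordan blocks for λ = 3.
Step 2 — from the minimal polynomial, the factor (x − 3) tells us the largest block for λ = 3 has size 1.
Step 3 — with total size 2, 2 blocks, and largest block 1, the block sizes (in nonincreasing order) are [1, 1].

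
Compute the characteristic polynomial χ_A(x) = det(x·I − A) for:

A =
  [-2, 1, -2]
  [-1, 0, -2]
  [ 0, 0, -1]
x^3 + 3*x^2 + 3*x + 1

Expanding det(x·I − A) (e.g. by cofactor expansion or by noting that A is similar to its Jordan form J, which has the same characteristic polynomial as A) gives
  χ_A(x) = x^3 + 3*x^2 + 3*x + 1
which factors as (x + 1)^3. The eigenvalues (with algebraic multiplicities) are λ = -1 with multiplicity 3.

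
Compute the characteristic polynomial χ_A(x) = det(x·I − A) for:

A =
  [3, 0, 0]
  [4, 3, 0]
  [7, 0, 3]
x^3 - 9*x^2 + 27*x - 27

Expanding det(x·I − A) (e.g. by cofactor expansion or by noting that A is similar to its Jordan form J, which has the same characteristic polynomial as A) gives
  χ_A(x) = x^3 - 9*x^2 + 27*x - 27
which factors as (x - 3)^3. The eigenvalues (with algebraic multiplicities) are λ = 3 with multiplicity 3.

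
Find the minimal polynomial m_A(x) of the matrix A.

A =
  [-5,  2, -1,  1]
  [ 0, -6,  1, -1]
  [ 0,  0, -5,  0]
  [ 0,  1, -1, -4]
x^3 + 15*x^2 + 75*x + 125

The characteristic polynomial is χ_A(x) = (x + 5)^4, so the eigenvalues are known. The minimal polynomial is
  m_A(x) = Π_λ (x − λ)^{k_λ}
where k_λ is the size of the *largest* Jordan block for λ (equivalently, the smallest k with (A − λI)^k v = 0 for every generalised eigenvector v of λ).

  λ = -5: largest Jordan block has size 3, contributing (x + 5)^3

So m_A(x) = (x + 5)^3 = x^3 + 15*x^2 + 75*x + 125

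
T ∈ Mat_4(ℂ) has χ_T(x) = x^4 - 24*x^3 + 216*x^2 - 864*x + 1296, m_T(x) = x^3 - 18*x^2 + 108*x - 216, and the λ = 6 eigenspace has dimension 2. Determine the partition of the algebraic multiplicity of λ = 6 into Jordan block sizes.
Block sizes for λ = 6: [3, 1]

Step 1 — from the characteristic polynomial, algebraic multiplicity of λ = 6 is 4. From dim ker(T − (6)·I) = 2, there are exactly 2 Jordan blocks for λ = 6.
Step 2 — from the minimal polynomial, the factor (x − 6)^3 tells us the largest block for λ = 6 has size 3.
Step 3 — with total size 4, 2 blocks, and largest block 3, the block sizes (in nonincreasing order) are [3, 1].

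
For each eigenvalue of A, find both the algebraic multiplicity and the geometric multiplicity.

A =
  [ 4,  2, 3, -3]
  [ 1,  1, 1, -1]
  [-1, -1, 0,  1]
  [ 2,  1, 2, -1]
λ = 1: alg = 4, geom = 2

Step 1 — factor the characteristic polynomial to read off the algebraic multiplicities:
  χ_A(x) = (x - 1)^4

Step 2 — compute geometric multiplicities via the rank-nullity identity g(λ) = n − rank(A − λI):
  rank(A − (1)·I) = 2, so dim ker(A − (1)·I) = n − 2 = 2

Summary:
  λ = 1: algebraic multiplicity = 4, geometric multiplicity = 2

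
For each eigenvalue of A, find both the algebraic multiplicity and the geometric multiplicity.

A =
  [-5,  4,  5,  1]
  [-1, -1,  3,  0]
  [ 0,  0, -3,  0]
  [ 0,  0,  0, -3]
λ = -3: alg = 4, geom = 2

Step 1 — factor the characteristic polynomial to read off the algebraic multiplicities:
  χ_A(x) = (x + 3)^4

Step 2 — compute geometric multiplicities via the rank-nullity identity g(λ) = n − rank(A − λI):
  rank(A − (-3)·I) = 2, so dim ker(A − (-3)·I) = n − 2 = 2

Summary:
  λ = -3: algebraic multiplicity = 4, geometric multiplicity = 2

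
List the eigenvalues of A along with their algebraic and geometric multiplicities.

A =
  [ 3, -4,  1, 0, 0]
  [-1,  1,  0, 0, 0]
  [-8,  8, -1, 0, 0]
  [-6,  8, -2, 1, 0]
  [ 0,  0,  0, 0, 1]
λ = 1: alg = 5, geom = 3

Step 1 — factor the characteristic polynomial to read off the algebraic multiplicities:
  χ_A(x) = (x - 1)^5

Step 2 — compute geometric multiplicities via the rank-nullity identity g(λ) = n − rank(A − λI):
  rank(A − (1)·I) = 2, so dim ker(A − (1)·I) = n − 2 = 3

Summary:
  λ = 1: algebraic multiplicity = 5, geometric multiplicity = 3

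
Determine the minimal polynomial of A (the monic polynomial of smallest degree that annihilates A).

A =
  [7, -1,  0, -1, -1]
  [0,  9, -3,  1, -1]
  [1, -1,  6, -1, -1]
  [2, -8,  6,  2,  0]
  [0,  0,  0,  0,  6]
x^3 - 18*x^2 + 108*x - 216

The characteristic polynomial is χ_A(x) = (x - 6)^5, so the eigenvalues are known. The minimal polynomial is
  m_A(x) = Π_λ (x − λ)^{k_λ}
where k_λ is the size of the *largest* Jordan block for λ (equivalently, the smallest k with (A − λI)^k v = 0 for every generalised eigenvector v of λ).

  λ = 6: largest Jordan block has size 3, contributing (x − 6)^3

So m_A(x) = (x - 6)^3 = x^3 - 18*x^2 + 108*x - 216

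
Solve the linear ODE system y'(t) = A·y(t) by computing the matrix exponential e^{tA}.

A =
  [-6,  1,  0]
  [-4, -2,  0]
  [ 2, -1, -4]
e^{tA} =
  [-2*t*exp(-4*t) + exp(-4*t), t*exp(-4*t), 0]
  [-4*t*exp(-4*t), 2*t*exp(-4*t) + exp(-4*t), 0]
  [2*t*exp(-4*t), -t*exp(-4*t), exp(-4*t)]

Strategy: write A = P · J · P⁻¹ where J is a Jordan canonical form, so e^{tA} = P · e^{tJ} · P⁻¹, and e^{tJ} can be computed block-by-block.

A has Jordan form
J =
  [-4,  1,  0]
  [ 0, -4,  0]
  [ 0,  0, -4]
(up to reordering of blocks).

Per-block formulas:
  For a 2×2 Jordan block J_2(-4): exp(t · J_2(-4)) = e^(-4t)·(I + t·N), where N is the 2×2 nilpotent shift.
  For a 1×1 block at λ = -4: exp(t · [-4]) = [e^(-4t)].

After assembling e^{tJ} and conjugating by P, we get:

e^{tA} =
  [-2*t*exp(-4*t) + exp(-4*t), t*exp(-4*t), 0]
  [-4*t*exp(-4*t), 2*t*exp(-4*t) + exp(-4*t), 0]
  [2*t*exp(-4*t), -t*exp(-4*t), exp(-4*t)]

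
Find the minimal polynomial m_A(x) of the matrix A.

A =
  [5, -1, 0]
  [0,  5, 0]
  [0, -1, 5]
x^2 - 10*x + 25

The characteristic polynomial is χ_A(x) = (x - 5)^3, so the eigenvalues are known. The minimal polynomial is
  m_A(x) = Π_λ (x − λ)^{k_λ}
where k_λ is the size of the *largest* Jordan block for λ (equivalently, the smallest k with (A − λI)^k v = 0 for every generalised eigenvector v of λ).

  λ = 5: largest Jordan block has size 2, contributing (x − 5)^2

So m_A(x) = (x - 5)^2 = x^2 - 10*x + 25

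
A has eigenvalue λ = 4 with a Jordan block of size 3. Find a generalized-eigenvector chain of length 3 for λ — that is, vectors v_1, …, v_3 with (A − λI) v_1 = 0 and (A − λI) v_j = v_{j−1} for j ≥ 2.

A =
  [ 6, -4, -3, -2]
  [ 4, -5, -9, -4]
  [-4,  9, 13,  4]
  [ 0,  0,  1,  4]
A Jordan chain for λ = 4 of length 3:
v_1 = (1, 0, 0, 1)ᵀ
v_2 = (0, -1, 1, 0)ᵀ
v_3 = (2, 1, 0, 0)ᵀ

Let N = A − (4)·I. We want v_3 with N^3 v_3 = 0 but N^2 v_3 ≠ 0; then v_{j-1} := N · v_j for j = 3, …, 2.

Pick v_3 = (2, 1, 0, 0)ᵀ.
Then v_2 = N · v_3 = (0, -1, 1, 0)ᵀ.
Then v_1 = N · v_2 = (1, 0, 0, 1)ᵀ.

Sanity check: (A − (4)·I) v_1 = (0, 0, 0, 0)ᵀ = 0. ✓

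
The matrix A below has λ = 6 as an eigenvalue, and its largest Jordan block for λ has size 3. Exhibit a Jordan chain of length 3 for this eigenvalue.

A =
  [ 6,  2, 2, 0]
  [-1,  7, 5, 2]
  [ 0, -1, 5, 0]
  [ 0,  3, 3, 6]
A Jordan chain for λ = 6 of length 3:
v_1 = (-2, -1, 1, -3)ᵀ
v_2 = (0, -1, 0, 0)ᵀ
v_3 = (1, 0, 0, 0)ᵀ

Let N = A − (6)·I. We want v_3 with N^3 v_3 = 0 but N^2 v_3 ≠ 0; then v_{j-1} := N · v_j for j = 3, …, 2.

Pick v_3 = (1, 0, 0, 0)ᵀ.
Then v_2 = N · v_3 = (0, -1, 0, 0)ᵀ.
Then v_1 = N · v_2 = (-2, -1, 1, -3)ᵀ.

Sanity check: (A − (6)·I) v_1 = (0, 0, 0, 0)ᵀ = 0. ✓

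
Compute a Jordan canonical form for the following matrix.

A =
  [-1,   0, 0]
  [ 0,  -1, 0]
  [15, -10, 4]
J_1(-1) ⊕ J_1(-1) ⊕ J_1(4)

The characteristic polynomial is
  det(x·I − A) = x^3 - 2*x^2 - 7*x - 4 = (x - 4)*(x + 1)^2

Eigenvalues and multiplicities (the geometric multiplicity of λ is n − rank(A − λI), which equals the number of Jordan blocks for λ):
  λ = -1: algebraic multiplicity = 2, geometric multiplicity = 2
  λ = 4: algebraic multiplicity = 1, geometric multiplicity = 1

Determining the block sizes for each eigenvalue:
  λ = -1: gm = am = 2, so every block has size 1 → block sizes [1, 1]
  λ = 4: one block (gm = 1), so the single block has size am = 1 → block sizes [1]

Assembling the blocks gives a Jordan form
J =
  [-1,  0, 0]
  [ 0, -1, 0]
  [ 0,  0, 4]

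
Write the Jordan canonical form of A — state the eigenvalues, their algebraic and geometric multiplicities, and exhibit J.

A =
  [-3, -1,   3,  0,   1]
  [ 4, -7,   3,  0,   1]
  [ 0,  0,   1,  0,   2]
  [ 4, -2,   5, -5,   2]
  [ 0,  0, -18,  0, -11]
J_3(-5) ⊕ J_2(-5)

The characteristic polynomial is
  det(x·I − A) = x^5 + 25*x^4 + 250*x^3 + 1250*x^2 + 3125*x + 3125 = (x + 5)^5

Eigenvalues and multiplicities (the geometric multiplicity of λ is n − rank(A − λI), which equals the number of Jordan blocks for λ):
  λ = -5: algebraic multiplicity = 5, geometric multiplicity = 2

Determining the block sizes for each eigenvalue:
  λ = -5: with am = 5 and gm = 2, the partition is not yet determined (e.g. several partitions of 5 into 2 parts exist). Let N = A − (-5)·I. Computing rank(N^1) = 3, rank(N^2) = 1, rank(N^3) = 0; the number of blocks of size ≥ j is rank(N^{j−1}) − rank(N^j), giving [2, 2, 1]. So we have 1 block(s) of size 3, 1 block(s) of size 2 → block sizes [3, 2]

Assembling the blocks gives a Jordan form
J =
  [-5,  1,  0,  0,  0]
  [ 0, -5,  1,  0,  0]
  [ 0,  0, -5,  0,  0]
  [ 0,  0,  0, -5,  1]
  [ 0,  0,  0,  0, -5]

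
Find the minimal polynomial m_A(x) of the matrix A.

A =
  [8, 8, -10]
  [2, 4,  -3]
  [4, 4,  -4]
x^3 - 8*x^2 + 20*x - 16

The characteristic polynomial is χ_A(x) = (x - 4)*(x - 2)^2, so the eigenvalues are known. The minimal polynomial is
  m_A(x) = Π_λ (x − λ)^{k_λ}
where k_λ is the size of the *largest* Jordan block for λ (equivalently, the smallest k with (A − λI)^k v = 0 for every generalised eigenvector v of λ).

  λ = 2: largest Jordan block has size 2, contributing (x − 2)^2
  λ = 4: largest Jordan block has size 1, contributing (x − 4)

So m_A(x) = (x - 4)*(x - 2)^2 = x^3 - 8*x^2 + 20*x - 16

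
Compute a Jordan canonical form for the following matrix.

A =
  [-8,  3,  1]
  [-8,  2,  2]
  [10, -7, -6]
J_3(-4)

The characteristic polynomial is
  det(x·I − A) = x^3 + 12*x^2 + 48*x + 64 = (x + 4)^3

Eigenvalues and multiplicities (the geometric multiplicity of λ is n − rank(A − λI), which equals the number of Jordan blocks for λ):
  λ = -4: algebraic multiplicity = 3, geometric multiplicity = 1

Determining the block sizes for each eigenvalue:
  λ = -4: one block (gm = 1), so the single block has size am = 3 → block sizes [3]

Assembling the blocks gives a Jordan form
J =
  [-4,  1,  0]
  [ 0, -4,  1]
  [ 0,  0, -4]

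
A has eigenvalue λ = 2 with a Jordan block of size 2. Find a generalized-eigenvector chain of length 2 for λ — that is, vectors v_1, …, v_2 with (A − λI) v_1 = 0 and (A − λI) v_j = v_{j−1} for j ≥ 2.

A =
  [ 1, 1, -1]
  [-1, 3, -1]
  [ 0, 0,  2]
A Jordan chain for λ = 2 of length 2:
v_1 = (-1, -1, 0)ᵀ
v_2 = (1, 0, 0)ᵀ

Let N = A − (2)·I. We want v_2 with N^2 v_2 = 0 but N^1 v_2 ≠ 0; then v_{j-1} := N · v_j for j = 2, …, 2.

Pick v_2 = (1, 0, 0)ᵀ.
Then v_1 = N · v_2 = (-1, -1, 0)ᵀ.

Sanity check: (A − (2)·I) v_1 = (0, 0, 0)ᵀ = 0. ✓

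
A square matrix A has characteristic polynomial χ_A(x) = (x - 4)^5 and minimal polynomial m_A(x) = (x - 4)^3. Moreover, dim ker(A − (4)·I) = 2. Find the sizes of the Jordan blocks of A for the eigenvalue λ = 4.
Block sizes for λ = 4: [3, 2]

Step 1 — from the characteristic polynomial, algebraic multiplicity of λ = 4 is 5. From dim ker(A − (4)·I) = 2, there are exactly 2 Jordan blocks for λ = 4.
Step 2 — from the minimal polynomial, the factor (x − 4)^3 tells us the largest block for λ = 4 has size 3.
Step 3 — with total size 5, 2 blocks, and largest block 3, the block sizes (in nonincreasing order) are [3, 2].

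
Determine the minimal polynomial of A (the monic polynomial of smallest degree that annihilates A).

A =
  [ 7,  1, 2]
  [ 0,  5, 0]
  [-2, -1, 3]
x^2 - 10*x + 25

The characteristic polynomial is χ_A(x) = (x - 5)^3, so the eigenvalues are known. The minimal polynomial is
  m_A(x) = Π_λ (x − λ)^{k_λ}
where k_λ is the size of the *largest* Jordan block for λ (equivalently, the smallest k with (A − λI)^k v = 0 for every generalised eigenvector v of λ).

  λ = 5: largest Jordan block has size 2, contributing (x − 5)^2

So m_A(x) = (x - 5)^2 = x^2 - 10*x + 25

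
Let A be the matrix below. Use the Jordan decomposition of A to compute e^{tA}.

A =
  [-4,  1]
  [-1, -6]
e^{tA} =
  [t*exp(-5*t) + exp(-5*t), t*exp(-5*t)]
  [-t*exp(-5*t), -t*exp(-5*t) + exp(-5*t)]

Strategy: write A = P · J · P⁻¹ where J is a Jordan canonical form, so e^{tA} = P · e^{tJ} · P⁻¹, and e^{tJ} can be computed block-by-block.

A has Jordan form
J =
  [-5,  1]
  [ 0, -5]
(up to reordering of blocks).

Per-block formulas:
  For a 2×2 Jordan block J_2(-5): exp(t · J_2(-5)) = e^(-5t)·(I + t·N), where N is the 2×2 nilpotent shift.

After assembling e^{tJ} and conjugating by P, we get:

e^{tA} =
  [t*exp(-5*t) + exp(-5*t), t*exp(-5*t)]
  [-t*exp(-5*t), -t*exp(-5*t) + exp(-5*t)]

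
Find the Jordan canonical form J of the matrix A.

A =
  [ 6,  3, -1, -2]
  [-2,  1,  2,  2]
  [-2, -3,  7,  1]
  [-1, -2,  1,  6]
J_3(5) ⊕ J_1(5)

The characteristic polynomial is
  det(x·I − A) = x^4 - 20*x^3 + 150*x^2 - 500*x + 625 = (x - 5)^4

Eigenvalues and multiplicities (the geometric multiplicity of λ is n − rank(A − λI), which equals the number of Jordan blocks for λ):
  λ = 5: algebraic multiplicity = 4, geometric multiplicity = 2

Determining the block sizes for each eigenvalue:
  λ = 5: with am = 4 and gm = 2, the partition is not yet determined (e.g. several partitions of 4 into 2 parts exist). Let N = A − (5)·I. Computing rank(N^1) = 2, rank(N^2) = 1, rank(N^3) = 0; the number of blocks of size ≥ j is rank(N^{j−1}) − rank(N^j), giving [2, 1, 1]. So we have 1 block(s) of size 3, 1 block(s) of size 1 → block sizes [3, 1]

Assembling the blocks gives a Jordan form
J =
  [5, 1, 0, 0]
  [0, 5, 1, 0]
  [0, 0, 5, 0]
  [0, 0, 0, 5]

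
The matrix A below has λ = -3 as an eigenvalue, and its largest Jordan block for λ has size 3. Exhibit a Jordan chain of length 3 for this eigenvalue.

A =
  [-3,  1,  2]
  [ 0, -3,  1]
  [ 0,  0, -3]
A Jordan chain for λ = -3 of length 3:
v_1 = (1, 0, 0)ᵀ
v_2 = (2, 1, 0)ᵀ
v_3 = (0, 0, 1)ᵀ

Let N = A − (-3)·I. We want v_3 with N^3 v_3 = 0 but N^2 v_3 ≠ 0; then v_{j-1} := N · v_j for j = 3, …, 2.

Pick v_3 = (0, 0, 1)ᵀ.
Then v_2 = N · v_3 = (2, 1, 0)ᵀ.
Then v_1 = N · v_2 = (1, 0, 0)ᵀ.

Sanity check: (A − (-3)·I) v_1 = (0, 0, 0)ᵀ = 0. ✓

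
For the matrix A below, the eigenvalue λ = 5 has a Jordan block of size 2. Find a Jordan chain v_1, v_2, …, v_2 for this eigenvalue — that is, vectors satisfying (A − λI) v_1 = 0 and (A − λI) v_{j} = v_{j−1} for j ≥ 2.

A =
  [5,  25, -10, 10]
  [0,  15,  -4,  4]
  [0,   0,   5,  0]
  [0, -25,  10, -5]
A Jordan chain for λ = 5 of length 2:
v_1 = (25, 10, 0, -25)ᵀ
v_2 = (0, 1, 0, 0)ᵀ

Let N = A − (5)·I. We want v_2 with N^2 v_2 = 0 but N^1 v_2 ≠ 0; then v_{j-1} := N · v_j for j = 2, …, 2.

Pick v_2 = (0, 1, 0, 0)ᵀ.
Then v_1 = N · v_2 = (25, 10, 0, -25)ᵀ.

Sanity check: (A − (5)·I) v_1 = (0, 0, 0, 0)ᵀ = 0. ✓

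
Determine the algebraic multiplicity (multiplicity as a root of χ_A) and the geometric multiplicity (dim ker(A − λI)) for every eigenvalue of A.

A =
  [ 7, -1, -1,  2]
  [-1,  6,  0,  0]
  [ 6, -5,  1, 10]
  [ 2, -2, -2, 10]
λ = 6: alg = 4, geom = 2

Step 1 — factor the characteristic polynomial to read off the algebraic multiplicities:
  χ_A(x) = (x - 6)^4

Step 2 — compute geometric multiplicities via the rank-nullity identity g(λ) = n − rank(A − λI):
  rank(A − (6)·I) = 2, so dim ker(A − (6)·I) = n − 2 = 2

Summary:
  λ = 6: algebraic multiplicity = 4, geometric multiplicity = 2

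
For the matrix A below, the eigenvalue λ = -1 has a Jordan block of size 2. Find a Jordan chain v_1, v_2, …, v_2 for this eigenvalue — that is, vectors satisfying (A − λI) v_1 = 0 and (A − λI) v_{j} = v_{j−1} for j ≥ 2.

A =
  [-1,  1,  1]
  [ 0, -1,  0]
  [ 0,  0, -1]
A Jordan chain for λ = -1 of length 2:
v_1 = (1, 0, 0)ᵀ
v_2 = (0, 1, 0)ᵀ

Let N = A − (-1)·I. We want v_2 with N^2 v_2 = 0 but N^1 v_2 ≠ 0; then v_{j-1} := N · v_j for j = 2, …, 2.

Pick v_2 = (0, 1, 0)ᵀ.
Then v_1 = N · v_2 = (1, 0, 0)ᵀ.

Sanity check: (A − (-1)·I) v_1 = (0, 0, 0)ᵀ = 0. ✓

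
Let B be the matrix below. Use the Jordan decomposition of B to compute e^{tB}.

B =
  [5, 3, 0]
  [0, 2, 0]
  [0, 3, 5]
e^{tB} =
  [exp(5*t), exp(5*t) - exp(2*t), 0]
  [0, exp(2*t), 0]
  [0, exp(5*t) - exp(2*t), exp(5*t)]

Strategy: write B = P · J · P⁻¹ where J is a Jordan canonical form, so e^{tB} = P · e^{tJ} · P⁻¹, and e^{tJ} can be computed block-by-block.

B has Jordan form
J =
  [2, 0, 0]
  [0, 5, 0]
  [0, 0, 5]
(up to reordering of blocks).

Per-block formulas:
  For a 1×1 block at λ = 5: exp(t · [5]) = [e^(5t)].
  For a 1×1 block at λ = 2: exp(t · [2]) = [e^(2t)].

After assembling e^{tJ} and conjugating by P, we get:

e^{tB} =
  [exp(5*t), exp(5*t) - exp(2*t), 0]
  [0, exp(2*t), 0]
  [0, exp(5*t) - exp(2*t), exp(5*t)]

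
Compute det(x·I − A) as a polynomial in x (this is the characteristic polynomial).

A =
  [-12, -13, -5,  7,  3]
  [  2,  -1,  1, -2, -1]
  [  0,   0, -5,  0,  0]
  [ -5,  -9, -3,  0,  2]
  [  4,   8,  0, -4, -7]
x^5 + 25*x^4 + 250*x^3 + 1250*x^2 + 3125*x + 3125

Expanding det(x·I − A) (e.g. by cofactor expansion or by noting that A is similar to its Jordan form J, which has the same characteristic polynomial as A) gives
  χ_A(x) = x^5 + 25*x^4 + 250*x^3 + 1250*x^2 + 3125*x + 3125
which factors as (x + 5)^5. The eigenvalues (with algebraic multiplicities) are λ = -5 with multiplicity 5.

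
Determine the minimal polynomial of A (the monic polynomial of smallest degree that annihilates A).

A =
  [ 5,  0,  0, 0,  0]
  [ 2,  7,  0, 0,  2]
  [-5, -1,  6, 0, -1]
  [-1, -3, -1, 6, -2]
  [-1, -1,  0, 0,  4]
x^4 - 23*x^3 + 198*x^2 - 756*x + 1080

The characteristic polynomial is χ_A(x) = (x - 6)^3*(x - 5)^2, so the eigenvalues are known. The minimal polynomial is
  m_A(x) = Π_λ (x − λ)^{k_λ}
where k_λ is the size of the *largest* Jordan block for λ (equivalently, the smallest k with (A − λI)^k v = 0 for every generalised eigenvector v of λ).

  λ = 5: largest Jordan block has size 1, contributing (x − 5)
  λ = 6: largest Jordan block has size 3, contributing (x − 6)^3

So m_A(x) = (x - 6)^3*(x - 5) = x^4 - 23*x^3 + 198*x^2 - 756*x + 1080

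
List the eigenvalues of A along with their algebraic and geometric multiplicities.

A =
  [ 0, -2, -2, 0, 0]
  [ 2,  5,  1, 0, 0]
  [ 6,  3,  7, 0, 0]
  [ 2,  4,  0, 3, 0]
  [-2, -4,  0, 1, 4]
λ = 3: alg = 1, geom = 1; λ = 4: alg = 4, geom = 3

Step 1 — factor the characteristic polynomial to read off the algebraic multiplicities:
  χ_A(x) = (x - 4)^4*(x - 3)

Step 2 — compute geometric multiplicities via the rank-nullity identity g(λ) = n − rank(A − λI):
  rank(A − (3)·I) = 4, so dim ker(A − (3)·I) = n − 4 = 1
  rank(A − (4)·I) = 2, so dim ker(A − (4)·I) = n − 2 = 3

Summary:
  λ = 3: algebraic multiplicity = 1, geometric multiplicity = 1
  λ = 4: algebraic multiplicity = 4, geometric multiplicity = 3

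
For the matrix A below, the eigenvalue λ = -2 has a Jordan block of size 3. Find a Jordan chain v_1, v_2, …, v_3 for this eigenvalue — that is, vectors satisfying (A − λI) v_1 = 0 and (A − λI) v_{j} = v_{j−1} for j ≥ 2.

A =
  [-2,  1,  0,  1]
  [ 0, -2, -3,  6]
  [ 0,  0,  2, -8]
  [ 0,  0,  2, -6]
A Jordan chain for λ = -2 of length 3:
v_1 = (-1, 0, 0, 0)ᵀ
v_2 = (0, -3, 4, 2)ᵀ
v_3 = (0, 0, 1, 0)ᵀ

Let N = A − (-2)·I. We want v_3 with N^3 v_3 = 0 but N^2 v_3 ≠ 0; then v_{j-1} := N · v_j for j = 3, …, 2.

Pick v_3 = (0, 0, 1, 0)ᵀ.
Then v_2 = N · v_3 = (0, -3, 4, 2)ᵀ.
Then v_1 = N · v_2 = (-1, 0, 0, 0)ᵀ.

Sanity check: (A − (-2)·I) v_1 = (0, 0, 0, 0)ᵀ = 0. ✓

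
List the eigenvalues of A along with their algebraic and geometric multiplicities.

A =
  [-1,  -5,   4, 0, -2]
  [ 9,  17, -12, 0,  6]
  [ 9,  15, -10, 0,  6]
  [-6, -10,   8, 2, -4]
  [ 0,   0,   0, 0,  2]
λ = 2: alg = 5, geom = 4

Step 1 — factor the characteristic polynomial to read off the algebraic multiplicities:
  χ_A(x) = (x - 2)^5

Step 2 — compute geometric multiplicities via the rank-nullity identity g(λ) = n − rank(A − λI):
  rank(A − (2)·I) = 1, so dim ker(A − (2)·I) = n − 1 = 4

Summary:
  λ = 2: algebraic multiplicity = 5, geometric multiplicity = 4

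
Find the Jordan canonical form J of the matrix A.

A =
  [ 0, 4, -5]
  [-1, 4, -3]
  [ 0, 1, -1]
J_3(1)

The characteristic polynomial is
  det(x·I − A) = x^3 - 3*x^2 + 3*x - 1 = (x - 1)^3

Eigenvalues and multiplicities (the geometric multiplicity of λ is n − rank(A − λI), which equals the number of Jordan blocks for λ):
  λ = 1: algebraic multiplicity = 3, geometric multiplicity = 1

Determining the block sizes for each eigenvalue:
  λ = 1: one block (gm = 1), so the single block has size am = 3 → block sizes [3]

Assembling the blocks gives a Jordan form
J =
  [1, 1, 0]
  [0, 1, 1]
  [0, 0, 1]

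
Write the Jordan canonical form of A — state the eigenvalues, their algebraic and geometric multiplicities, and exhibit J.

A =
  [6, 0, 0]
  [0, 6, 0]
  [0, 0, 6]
J_1(6) ⊕ J_1(6) ⊕ J_1(6)

The characteristic polynomial is
  det(x·I − A) = x^3 - 18*x^2 + 108*x - 216 = (x - 6)^3

Eigenvalues and multiplicities (the geometric multiplicity of λ is n − rank(A − λI), which equals the number of Jordan blocks for λ):
  λ = 6: algebraic multiplicity = 3, geometric multiplicity = 3

Determining the block sizes for each eigenvalue:
  λ = 6: gm = am = 3, so every block has size 1 → block sizes [1, 1, 1]

Assembling the blocks gives a Jordan form
J =
  [6, 0, 0]
  [0, 6, 0]
  [0, 0, 6]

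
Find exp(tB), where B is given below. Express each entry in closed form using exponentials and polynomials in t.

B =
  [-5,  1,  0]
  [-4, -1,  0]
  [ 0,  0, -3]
e^{tB} =
  [-2*t*exp(-3*t) + exp(-3*t), t*exp(-3*t), 0]
  [-4*t*exp(-3*t), 2*t*exp(-3*t) + exp(-3*t), 0]
  [0, 0, exp(-3*t)]

Strategy: write B = P · J · P⁻¹ where J is a Jordan canonical form, so e^{tB} = P · e^{tJ} · P⁻¹, and e^{tJ} can be computed block-by-block.

B has Jordan form
J =
  [-3,  1,  0]
  [ 0, -3,  0]
  [ 0,  0, -3]
(up to reordering of blocks).

Per-block formulas:
  For a 1×1 block at λ = -3: exp(t · [-3]) = [e^(-3t)].
  For a 2×2 Jordan block J_2(-3): exp(t · J_2(-3)) = e^(-3t)·(I + t·N), where N is the 2×2 nilpotent shift.

After assembling e^{tJ} and conjugating by P, we get:

e^{tB} =
  [-2*t*exp(-3*t) + exp(-3*t), t*exp(-3*t), 0]
  [-4*t*exp(-3*t), 2*t*exp(-3*t) + exp(-3*t), 0]
  [0, 0, exp(-3*t)]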